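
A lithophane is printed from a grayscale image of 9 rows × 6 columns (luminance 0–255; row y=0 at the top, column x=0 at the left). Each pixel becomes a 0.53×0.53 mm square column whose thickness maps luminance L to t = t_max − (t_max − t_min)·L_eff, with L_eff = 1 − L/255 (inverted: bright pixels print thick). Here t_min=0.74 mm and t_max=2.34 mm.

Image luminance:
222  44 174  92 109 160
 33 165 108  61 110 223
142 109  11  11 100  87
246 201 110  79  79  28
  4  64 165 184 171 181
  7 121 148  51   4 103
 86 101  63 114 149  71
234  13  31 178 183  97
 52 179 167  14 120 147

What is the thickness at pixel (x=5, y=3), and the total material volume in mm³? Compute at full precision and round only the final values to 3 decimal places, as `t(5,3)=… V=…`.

t(5,3)=0.916 V=21.634

span = t_max - t_min = 2.34 - 0.74 = 1.600
L(5,3) = 28, L_eff = 1 - 28/255 = 0.890196 (inverted)
t(5,3) = 2.34 - 1.600·0.890196 = 0.916
Σt over all 9·6 pixels = 98197/1275 ≈ 77.0172549
V = pitch²·Σt = 0.53²·98197/1275 = 21.634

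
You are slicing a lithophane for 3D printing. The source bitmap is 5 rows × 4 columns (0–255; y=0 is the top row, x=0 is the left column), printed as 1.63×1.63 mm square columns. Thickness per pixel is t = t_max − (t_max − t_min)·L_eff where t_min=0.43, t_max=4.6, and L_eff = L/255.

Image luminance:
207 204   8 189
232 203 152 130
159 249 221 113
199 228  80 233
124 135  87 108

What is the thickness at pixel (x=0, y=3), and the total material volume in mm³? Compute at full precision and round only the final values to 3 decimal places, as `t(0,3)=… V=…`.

span = t_max - t_min = 4.6 - 0.43 = 4.170
L(0,3) = 199, L_eff = 199/255 = 0.780392
t(0,3) = 4.6 - 4.170·0.780392 = 1.346
Σt over all 5·4 pixels = 328721/8500 ≈ 38.6730588
V = pitch²·Σt = 1.63²·328721/8500 = 102.750

t(0,3)=1.346 V=102.750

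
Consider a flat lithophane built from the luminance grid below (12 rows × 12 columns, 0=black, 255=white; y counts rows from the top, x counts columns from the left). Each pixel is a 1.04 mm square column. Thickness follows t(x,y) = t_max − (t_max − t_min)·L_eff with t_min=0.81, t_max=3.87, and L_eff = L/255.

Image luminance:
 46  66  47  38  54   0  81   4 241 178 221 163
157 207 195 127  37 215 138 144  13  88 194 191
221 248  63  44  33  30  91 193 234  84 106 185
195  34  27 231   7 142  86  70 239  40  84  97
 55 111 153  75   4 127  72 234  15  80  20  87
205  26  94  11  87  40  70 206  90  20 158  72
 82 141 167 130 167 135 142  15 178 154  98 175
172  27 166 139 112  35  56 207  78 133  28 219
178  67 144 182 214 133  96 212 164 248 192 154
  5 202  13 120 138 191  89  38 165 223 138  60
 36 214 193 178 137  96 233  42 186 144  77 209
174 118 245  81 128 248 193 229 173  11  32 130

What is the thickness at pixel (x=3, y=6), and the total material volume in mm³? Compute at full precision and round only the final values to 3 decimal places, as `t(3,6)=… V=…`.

span = t_max - t_min = 3.87 - 0.81 = 3.060
L(3,6) = 130, L_eff = 130/255 = 0.509804
t(3,6) = 3.87 - 3.060·0.509804 = 2.310
Σt over all 12·12 pixels = 346.44
V = pitch²·Σt = 1.04²·346.44 = 374.710

t(3,6)=2.310 V=374.710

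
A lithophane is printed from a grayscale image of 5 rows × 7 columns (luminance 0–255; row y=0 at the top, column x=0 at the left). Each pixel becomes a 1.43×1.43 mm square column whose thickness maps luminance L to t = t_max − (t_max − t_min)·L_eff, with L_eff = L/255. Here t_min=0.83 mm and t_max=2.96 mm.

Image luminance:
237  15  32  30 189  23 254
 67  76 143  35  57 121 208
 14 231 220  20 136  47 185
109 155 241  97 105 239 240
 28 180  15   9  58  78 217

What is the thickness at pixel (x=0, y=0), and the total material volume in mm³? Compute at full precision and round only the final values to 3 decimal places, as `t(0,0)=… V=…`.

t(0,0)=0.980 V=141.632

span = t_max - t_min = 2.96 - 0.83 = 2.130
L(0,0) = 237, L_eff = 237/255 = 0.929412
t(0,0) = 2.96 - 2.130·0.929412 = 0.980
Σt over all 5·7 pixels = 588719/8500 ≈ 69.2610588
V = pitch²·Σt = 1.43²·588719/8500 = 141.632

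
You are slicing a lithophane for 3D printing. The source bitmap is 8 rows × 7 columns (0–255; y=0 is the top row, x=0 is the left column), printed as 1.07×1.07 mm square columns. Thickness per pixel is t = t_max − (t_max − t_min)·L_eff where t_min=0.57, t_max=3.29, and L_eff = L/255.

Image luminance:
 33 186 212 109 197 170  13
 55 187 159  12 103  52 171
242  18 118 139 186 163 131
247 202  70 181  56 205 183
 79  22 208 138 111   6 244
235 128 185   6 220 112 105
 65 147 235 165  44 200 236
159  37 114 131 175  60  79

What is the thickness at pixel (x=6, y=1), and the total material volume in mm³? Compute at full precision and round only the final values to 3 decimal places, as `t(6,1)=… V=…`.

span = t_max - t_min = 3.29 - 0.57 = 2.720
L(6,1) = 171, L_eff = 171/255 = 0.670588
t(6,1) = 3.29 - 2.720·0.670588 = 1.466
Σt over all 8·7 pixels = 104.816
V = pitch²·Σt = 1.07²·104.816 = 120.004

t(6,1)=1.466 V=120.004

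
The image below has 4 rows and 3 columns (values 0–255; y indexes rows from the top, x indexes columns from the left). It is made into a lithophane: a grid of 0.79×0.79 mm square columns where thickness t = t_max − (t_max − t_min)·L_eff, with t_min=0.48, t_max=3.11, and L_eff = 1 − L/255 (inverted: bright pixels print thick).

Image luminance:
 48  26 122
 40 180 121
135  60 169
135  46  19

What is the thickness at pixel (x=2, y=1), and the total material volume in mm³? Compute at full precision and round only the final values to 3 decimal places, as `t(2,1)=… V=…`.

t(2,1)=1.728 V=10.682

span = t_max - t_min = 3.11 - 0.48 = 2.630
L(2,1) = 121, L_eff = 1 - 121/255 = 0.525490 (inverted)
t(2,1) = 3.11 - 2.630·0.525490 = 1.728
Σt over all 4·3 pixels = 145481/8500 ≈ 17.1154118
V = pitch²·Σt = 0.79²·145481/8500 = 10.682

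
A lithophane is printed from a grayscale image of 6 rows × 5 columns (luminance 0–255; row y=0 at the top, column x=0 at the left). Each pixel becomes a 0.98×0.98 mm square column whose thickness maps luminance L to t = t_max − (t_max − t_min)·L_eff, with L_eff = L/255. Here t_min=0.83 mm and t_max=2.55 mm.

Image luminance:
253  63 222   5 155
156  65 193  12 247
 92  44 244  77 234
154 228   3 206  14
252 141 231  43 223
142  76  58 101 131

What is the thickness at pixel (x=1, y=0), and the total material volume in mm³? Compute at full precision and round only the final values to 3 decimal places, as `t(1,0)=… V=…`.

t(1,0)=2.125 V=47.138

span = t_max - t_min = 2.55 - 0.83 = 1.720
L(1,0) = 63, L_eff = 63/255 = 0.247059
t(1,0) = 2.55 - 1.720·0.247059 = 2.125
Σt over all 6·5 pixels = 41719/850 ≈ 49.0811765
V = pitch²·Σt = 0.98²·41719/850 = 47.138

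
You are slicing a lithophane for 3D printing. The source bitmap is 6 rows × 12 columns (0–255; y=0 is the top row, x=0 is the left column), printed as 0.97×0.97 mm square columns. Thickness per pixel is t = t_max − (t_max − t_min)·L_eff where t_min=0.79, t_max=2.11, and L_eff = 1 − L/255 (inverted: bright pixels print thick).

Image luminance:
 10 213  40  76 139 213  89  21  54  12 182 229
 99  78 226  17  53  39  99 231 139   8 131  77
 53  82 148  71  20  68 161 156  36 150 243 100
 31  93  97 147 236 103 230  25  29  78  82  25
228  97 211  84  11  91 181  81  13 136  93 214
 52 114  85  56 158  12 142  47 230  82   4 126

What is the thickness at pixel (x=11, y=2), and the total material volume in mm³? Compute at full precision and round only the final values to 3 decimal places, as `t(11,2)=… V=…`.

span = t_max - t_min = 2.11 - 0.79 = 1.320
L(11,2) = 100, L_eff = 1 - 100/255 = 0.607843 (inverted)
t(11,2) = 2.11 - 1.320·0.607843 = 1.308
Σt over all 6·12 pixels = 203227/2125 ≈ 95.6362353
V = pitch²·Σt = 0.97²·203227/2125 = 89.984

t(11,2)=1.308 V=89.984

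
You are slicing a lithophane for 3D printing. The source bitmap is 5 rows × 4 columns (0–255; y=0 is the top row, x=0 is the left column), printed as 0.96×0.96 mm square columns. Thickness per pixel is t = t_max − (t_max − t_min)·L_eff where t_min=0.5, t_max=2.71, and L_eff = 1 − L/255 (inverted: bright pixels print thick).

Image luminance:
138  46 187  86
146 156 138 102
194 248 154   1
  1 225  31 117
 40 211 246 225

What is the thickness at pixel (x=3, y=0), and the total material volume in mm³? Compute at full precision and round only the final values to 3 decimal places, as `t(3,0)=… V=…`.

t(3,0)=1.245 V=30.718

span = t_max - t_min = 2.71 - 0.5 = 2.210
L(3,0) = 86, L_eff = 1 - 86/255 = 0.662745 (inverted)
t(3,0) = 2.71 - 2.210·0.662745 = 1.245
Σt over all 5·4 pixels = 12499/375 ≈ 33.3306667
V = pitch²·Σt = 0.96²·12499/375 = 30.718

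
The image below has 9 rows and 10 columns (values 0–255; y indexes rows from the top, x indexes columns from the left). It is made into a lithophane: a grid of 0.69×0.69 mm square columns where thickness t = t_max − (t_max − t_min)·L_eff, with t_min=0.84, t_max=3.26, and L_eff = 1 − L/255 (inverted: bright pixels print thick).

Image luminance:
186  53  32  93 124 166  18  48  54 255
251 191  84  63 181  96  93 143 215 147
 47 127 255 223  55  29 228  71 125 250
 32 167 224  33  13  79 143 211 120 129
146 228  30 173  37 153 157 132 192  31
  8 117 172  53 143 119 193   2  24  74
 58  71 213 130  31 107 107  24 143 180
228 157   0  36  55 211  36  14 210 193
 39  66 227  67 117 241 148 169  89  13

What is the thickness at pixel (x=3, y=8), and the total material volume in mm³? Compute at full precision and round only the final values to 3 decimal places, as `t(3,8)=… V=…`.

t(3,8)=1.476 V=83.968

span = t_max - t_min = 3.26 - 0.84 = 2.420
L(3,8) = 67, L_eff = 1 - 67/255 = 0.737255 (inverted)
t(3,8) = 3.26 - 2.420·0.737255 = 1.476
Σt over all 9·10 pixels = 1124339/6375 ≈ 176.3669020
V = pitch²·Σt = 0.69²·1124339/6375 = 83.968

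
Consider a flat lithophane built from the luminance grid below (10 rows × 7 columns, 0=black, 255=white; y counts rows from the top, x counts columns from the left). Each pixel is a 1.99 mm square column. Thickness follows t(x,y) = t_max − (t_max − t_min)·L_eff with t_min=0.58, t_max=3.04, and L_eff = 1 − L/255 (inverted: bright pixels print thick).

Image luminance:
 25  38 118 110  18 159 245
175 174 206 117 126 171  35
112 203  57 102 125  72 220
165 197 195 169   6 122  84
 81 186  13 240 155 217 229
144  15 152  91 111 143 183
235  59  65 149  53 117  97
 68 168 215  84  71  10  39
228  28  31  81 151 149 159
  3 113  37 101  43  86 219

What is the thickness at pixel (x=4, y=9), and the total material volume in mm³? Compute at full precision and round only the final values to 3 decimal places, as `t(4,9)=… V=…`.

t(4,9)=0.995 V=480.351

span = t_max - t_min = 3.04 - 0.58 = 2.460
L(4,9) = 43, L_eff = 1 - 43/255 = 0.831373 (inverted)
t(4,9) = 3.04 - 2.460·0.831373 = 0.995
Σt over all 10·7 pixels = 103103/850 ≈ 121.2976471
V = pitch²·Σt = 1.99²·103103/850 = 480.351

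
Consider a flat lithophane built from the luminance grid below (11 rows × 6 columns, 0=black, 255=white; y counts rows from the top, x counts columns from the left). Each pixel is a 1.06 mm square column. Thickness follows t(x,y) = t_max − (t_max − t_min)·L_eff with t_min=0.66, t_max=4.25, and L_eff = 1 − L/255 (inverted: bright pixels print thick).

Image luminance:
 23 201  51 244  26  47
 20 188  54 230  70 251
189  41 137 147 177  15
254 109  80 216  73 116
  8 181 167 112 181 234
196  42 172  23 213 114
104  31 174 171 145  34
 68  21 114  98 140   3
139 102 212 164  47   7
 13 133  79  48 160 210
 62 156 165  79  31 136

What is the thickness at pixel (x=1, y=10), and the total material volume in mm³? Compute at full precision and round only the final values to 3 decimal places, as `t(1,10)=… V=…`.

span = t_max - t_min = 4.25 - 0.66 = 3.590
L(1,10) = 156, L_eff = 1 - 156/255 = 0.388235 (inverted)
t(1,10) = 4.25 - 3.590·0.388235 = 2.856
Σt over all 11·6 pixels = 964103/6375 ≈ 151.2318431
V = pitch²·Σt = 1.06²·964103/6375 = 169.924

t(1,10)=2.856 V=169.924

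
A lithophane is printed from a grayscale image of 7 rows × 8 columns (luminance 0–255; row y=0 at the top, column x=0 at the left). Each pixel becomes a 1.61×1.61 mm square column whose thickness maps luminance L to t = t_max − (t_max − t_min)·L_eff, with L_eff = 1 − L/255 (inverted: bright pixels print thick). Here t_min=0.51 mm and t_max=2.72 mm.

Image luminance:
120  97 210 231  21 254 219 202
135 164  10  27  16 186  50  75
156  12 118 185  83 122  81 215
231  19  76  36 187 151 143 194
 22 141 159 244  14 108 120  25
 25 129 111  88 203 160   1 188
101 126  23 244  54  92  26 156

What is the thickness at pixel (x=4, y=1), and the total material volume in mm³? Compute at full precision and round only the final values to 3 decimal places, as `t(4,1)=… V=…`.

span = t_max - t_min = 2.72 - 0.51 = 2.210
L(4,1) = 16, L_eff = 1 - 16/255 = 0.937255 (inverted)
t(4,1) = 2.72 - 2.210·0.937255 = 0.649
Σt over all 7·8 pixels = 64229/750 ≈ 85.6386667
V = pitch²·Σt = 1.61²·64229/750 = 221.984

t(4,1)=0.649 V=221.984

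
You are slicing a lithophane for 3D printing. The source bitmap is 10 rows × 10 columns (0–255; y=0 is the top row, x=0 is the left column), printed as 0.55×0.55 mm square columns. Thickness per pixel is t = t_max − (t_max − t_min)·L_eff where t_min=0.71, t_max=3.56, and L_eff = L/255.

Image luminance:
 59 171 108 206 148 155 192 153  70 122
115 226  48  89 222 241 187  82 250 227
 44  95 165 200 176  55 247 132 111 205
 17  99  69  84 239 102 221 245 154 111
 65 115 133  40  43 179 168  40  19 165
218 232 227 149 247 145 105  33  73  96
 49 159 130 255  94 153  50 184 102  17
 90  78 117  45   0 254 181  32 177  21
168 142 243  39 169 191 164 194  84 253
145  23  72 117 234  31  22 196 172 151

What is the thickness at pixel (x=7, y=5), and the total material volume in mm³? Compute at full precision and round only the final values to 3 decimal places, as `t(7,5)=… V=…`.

t(7,5)=3.191 V=62.616

span = t_max - t_min = 3.56 - 0.71 = 2.850
L(7,5) = 33, L_eff = 33/255 = 0.129412
t(7,5) = 3.56 - 2.850·0.129412 = 3.191
Σt over all 10·10 pixels = 87973/425 ≈ 206.9952941
V = pitch²·Σt = 0.55²·87973/425 = 62.616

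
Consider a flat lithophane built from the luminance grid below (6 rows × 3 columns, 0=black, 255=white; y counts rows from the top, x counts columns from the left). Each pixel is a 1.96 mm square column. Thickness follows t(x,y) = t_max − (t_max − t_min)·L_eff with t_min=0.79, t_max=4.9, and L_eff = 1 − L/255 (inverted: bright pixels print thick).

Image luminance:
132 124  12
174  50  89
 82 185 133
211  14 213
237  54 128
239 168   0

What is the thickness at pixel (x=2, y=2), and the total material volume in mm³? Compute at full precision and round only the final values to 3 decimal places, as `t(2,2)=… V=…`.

t(2,2)=2.934 V=193.632

span = t_max - t_min = 4.9 - 0.79 = 4.110
L(2,2) = 133, L_eff = 1 - 133/255 = 0.478431 (inverted)
t(2,2) = 4.9 - 4.110·0.478431 = 2.934
Σt over all 6·3 pixels = 85687/1700 ≈ 50.4041176
V = pitch²·Σt = 1.96²·85687/1700 = 193.632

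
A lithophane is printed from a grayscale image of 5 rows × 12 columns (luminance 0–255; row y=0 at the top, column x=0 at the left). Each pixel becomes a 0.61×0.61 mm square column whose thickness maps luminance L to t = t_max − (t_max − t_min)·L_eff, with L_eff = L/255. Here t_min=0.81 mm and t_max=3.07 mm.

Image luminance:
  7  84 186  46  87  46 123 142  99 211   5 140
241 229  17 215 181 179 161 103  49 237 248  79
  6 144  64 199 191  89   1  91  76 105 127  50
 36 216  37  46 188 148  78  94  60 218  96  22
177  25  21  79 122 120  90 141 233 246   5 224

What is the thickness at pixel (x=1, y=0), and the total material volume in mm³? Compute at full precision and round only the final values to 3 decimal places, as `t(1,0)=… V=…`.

span = t_max - t_min = 3.07 - 0.81 = 2.260
L(1,0) = 84, L_eff = 84/255 = 0.329412
t(1,0) = 3.07 - 2.260·0.329412 = 2.326
Σt over all 5·12 pixels = 155981/1275 ≈ 122.3380392
V = pitch²·Σt = 0.61²·155981/1275 = 45.522

t(1,0)=2.326 V=45.522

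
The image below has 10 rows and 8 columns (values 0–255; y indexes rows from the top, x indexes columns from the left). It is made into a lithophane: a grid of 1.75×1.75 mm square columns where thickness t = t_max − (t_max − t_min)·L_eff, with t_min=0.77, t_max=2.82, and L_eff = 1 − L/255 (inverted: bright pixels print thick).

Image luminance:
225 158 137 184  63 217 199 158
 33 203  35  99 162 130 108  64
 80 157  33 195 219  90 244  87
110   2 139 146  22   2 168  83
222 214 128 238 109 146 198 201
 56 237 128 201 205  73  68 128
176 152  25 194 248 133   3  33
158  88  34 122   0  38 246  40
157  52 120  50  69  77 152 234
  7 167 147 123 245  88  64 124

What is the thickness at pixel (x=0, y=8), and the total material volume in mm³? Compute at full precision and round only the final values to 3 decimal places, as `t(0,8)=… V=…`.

span = t_max - t_min = 2.82 - 0.77 = 2.050
L(0,8) = 157, L_eff = 1 - 157/255 = 0.384314 (inverted)
t(0,8) = 2.82 - 2.050·0.384314 = 2.032
Σt over all 10·8 pixels = 72703/510 ≈ 142.5549020
V = pitch²·Σt = 1.75²·72703/510 = 436.574

t(0,8)=2.032 V=436.574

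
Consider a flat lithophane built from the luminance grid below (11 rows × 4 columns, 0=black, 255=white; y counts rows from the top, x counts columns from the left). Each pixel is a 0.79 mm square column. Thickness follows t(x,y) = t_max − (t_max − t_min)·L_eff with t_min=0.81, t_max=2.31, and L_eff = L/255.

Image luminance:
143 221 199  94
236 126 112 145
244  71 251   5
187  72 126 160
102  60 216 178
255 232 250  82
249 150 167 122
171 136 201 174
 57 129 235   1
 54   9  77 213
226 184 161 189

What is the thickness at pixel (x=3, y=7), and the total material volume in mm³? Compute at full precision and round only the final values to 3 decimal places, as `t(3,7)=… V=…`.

span = t_max - t_min = 2.31 - 0.81 = 1.500
L(3,7) = 174, L_eff = 174/255 = 0.682353
t(3,7) = 2.31 - 1.500·0.682353 = 1.286
Σt over all 11·4 pixels = 26517/425 ≈ 62.3929412
V = pitch²·Σt = 0.79²·26517/425 = 38.939

t(3,7)=1.286 V=38.939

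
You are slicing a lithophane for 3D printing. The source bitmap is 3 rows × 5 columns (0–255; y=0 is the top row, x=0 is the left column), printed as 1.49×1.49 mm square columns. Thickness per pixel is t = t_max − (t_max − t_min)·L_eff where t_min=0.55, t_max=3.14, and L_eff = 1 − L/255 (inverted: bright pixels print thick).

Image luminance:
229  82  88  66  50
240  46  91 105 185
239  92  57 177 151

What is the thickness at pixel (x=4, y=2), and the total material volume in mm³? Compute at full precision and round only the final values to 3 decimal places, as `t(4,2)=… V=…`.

span = t_max - t_min = 3.14 - 0.55 = 2.590
L(4,2) = 151, L_eff = 1 - 151/255 = 0.407843 (inverted)
t(4,2) = 3.14 - 2.590·0.407843 = 2.084
Σt over all 3·5 pixels = 701957/25500 ≈ 27.5277255
V = pitch²·Σt = 1.49²·701957/25500 = 61.114

t(4,2)=2.084 V=61.114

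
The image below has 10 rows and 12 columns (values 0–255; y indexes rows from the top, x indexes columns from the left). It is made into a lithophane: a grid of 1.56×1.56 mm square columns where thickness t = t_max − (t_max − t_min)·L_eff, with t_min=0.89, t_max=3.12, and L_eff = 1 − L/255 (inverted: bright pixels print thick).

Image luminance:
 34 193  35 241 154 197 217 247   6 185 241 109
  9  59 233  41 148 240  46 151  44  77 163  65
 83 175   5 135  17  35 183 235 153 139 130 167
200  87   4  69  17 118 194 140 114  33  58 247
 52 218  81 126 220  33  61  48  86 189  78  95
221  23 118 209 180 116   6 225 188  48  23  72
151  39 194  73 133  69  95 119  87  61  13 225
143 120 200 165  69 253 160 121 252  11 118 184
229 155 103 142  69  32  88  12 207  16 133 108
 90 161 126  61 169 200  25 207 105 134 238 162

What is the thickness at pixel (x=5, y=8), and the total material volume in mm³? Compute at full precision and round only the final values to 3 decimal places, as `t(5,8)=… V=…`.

t(5,8)=1.170 V=570.967

span = t_max - t_min = 3.12 - 0.89 = 2.230
L(5,8) = 32, L_eff = 1 - 32/255 = 0.874510 (inverted)
t(5,8) = 3.12 - 2.230·0.874510 = 1.170
Σt over all 10·12 pixels = 498564/2125 ≈ 234.6183529
V = pitch²·Σt = 1.56²·498564/2125 = 570.967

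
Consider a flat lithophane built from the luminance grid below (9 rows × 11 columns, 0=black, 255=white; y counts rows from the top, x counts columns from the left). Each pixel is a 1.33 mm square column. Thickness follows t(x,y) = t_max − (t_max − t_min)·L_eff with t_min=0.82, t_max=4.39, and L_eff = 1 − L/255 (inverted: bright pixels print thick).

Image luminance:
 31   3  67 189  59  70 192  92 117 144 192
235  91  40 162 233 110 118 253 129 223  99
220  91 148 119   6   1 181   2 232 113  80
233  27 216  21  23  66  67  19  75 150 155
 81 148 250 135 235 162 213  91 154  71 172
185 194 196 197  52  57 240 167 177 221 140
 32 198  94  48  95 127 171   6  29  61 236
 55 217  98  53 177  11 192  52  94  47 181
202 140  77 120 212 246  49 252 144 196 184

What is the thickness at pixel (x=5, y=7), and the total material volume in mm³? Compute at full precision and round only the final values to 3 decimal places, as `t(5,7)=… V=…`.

t(5,7)=0.974 V=458.803

span = t_max - t_min = 4.39 - 0.82 = 3.570
L(5,7) = 11, L_eff = 1 - 11/255 = 0.956863 (inverted)
t(5,7) = 4.39 - 3.570·0.956863 = 0.974
Σt over all 9·11 pixels = 259.372
V = pitch²·Σt = 1.33²·259.372 = 458.803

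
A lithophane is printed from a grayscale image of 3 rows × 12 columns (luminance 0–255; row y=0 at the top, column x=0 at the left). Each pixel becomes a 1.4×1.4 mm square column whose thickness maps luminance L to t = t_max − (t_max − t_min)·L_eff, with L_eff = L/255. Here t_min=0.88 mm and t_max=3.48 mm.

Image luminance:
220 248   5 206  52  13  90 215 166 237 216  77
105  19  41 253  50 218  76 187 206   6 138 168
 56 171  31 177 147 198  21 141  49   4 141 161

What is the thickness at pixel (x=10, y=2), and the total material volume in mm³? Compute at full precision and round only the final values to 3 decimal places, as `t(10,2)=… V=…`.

t(10,2)=2.042 V=155.440

span = t_max - t_min = 3.48 - 0.88 = 2.600
L(10,2) = 141, L_eff = 141/255 = 0.552941
t(10,2) = 3.48 - 2.600·0.552941 = 2.042
Σt over all 3·12 pixels = 6741/85 ≈ 79.3058824
V = pitch²·Σt = 1.4²·6741/85 = 155.440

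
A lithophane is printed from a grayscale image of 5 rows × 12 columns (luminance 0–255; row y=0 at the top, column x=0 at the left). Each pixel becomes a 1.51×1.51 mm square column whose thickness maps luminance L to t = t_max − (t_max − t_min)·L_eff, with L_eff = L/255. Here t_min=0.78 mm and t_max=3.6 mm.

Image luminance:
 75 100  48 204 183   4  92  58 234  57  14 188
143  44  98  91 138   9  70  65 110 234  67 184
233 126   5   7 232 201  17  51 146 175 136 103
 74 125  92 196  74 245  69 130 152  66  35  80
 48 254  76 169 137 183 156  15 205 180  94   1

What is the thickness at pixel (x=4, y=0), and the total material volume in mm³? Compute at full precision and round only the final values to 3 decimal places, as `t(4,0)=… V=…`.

t(4,0)=1.576 V=321.089

span = t_max - t_min = 3.6 - 0.78 = 2.820
L(4,0) = 183, L_eff = 183/255 = 0.717647
t(4,0) = 3.6 - 2.820·0.717647 = 1.576
Σt over all 5·12 pixels = 299247/2125 ≈ 140.8221176
V = pitch²·Σt = 1.51²·299247/2125 = 321.089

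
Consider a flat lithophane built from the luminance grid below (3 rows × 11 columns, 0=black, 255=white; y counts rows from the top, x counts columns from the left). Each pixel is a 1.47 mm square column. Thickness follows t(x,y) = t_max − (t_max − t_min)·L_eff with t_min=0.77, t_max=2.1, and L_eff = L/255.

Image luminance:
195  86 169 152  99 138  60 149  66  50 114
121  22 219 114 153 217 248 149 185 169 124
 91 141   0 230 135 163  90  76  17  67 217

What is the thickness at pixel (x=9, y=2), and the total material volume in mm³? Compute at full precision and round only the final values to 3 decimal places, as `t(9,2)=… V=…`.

span = t_max - t_min = 2.1 - 0.77 = 1.330
L(9,2) = 67, L_eff = 67/255 = 0.262745
t(9,2) = 2.1 - 1.330·0.262745 = 1.751
Σt over all 3·11 pixels = 301273/6375 ≈ 47.2585098
V = pitch²·Σt = 1.47²·301273/6375 = 102.121

t(9,2)=1.751 V=102.121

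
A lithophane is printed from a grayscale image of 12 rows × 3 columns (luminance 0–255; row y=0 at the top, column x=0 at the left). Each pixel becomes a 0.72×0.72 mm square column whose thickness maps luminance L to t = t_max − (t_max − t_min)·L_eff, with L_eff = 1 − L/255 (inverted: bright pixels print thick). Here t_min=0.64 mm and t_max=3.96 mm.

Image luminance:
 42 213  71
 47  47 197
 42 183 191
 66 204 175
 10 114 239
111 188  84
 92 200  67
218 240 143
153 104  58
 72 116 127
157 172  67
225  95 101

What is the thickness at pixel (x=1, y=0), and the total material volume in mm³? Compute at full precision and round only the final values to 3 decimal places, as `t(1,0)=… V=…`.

t(1,0)=3.413 V=43.200

span = t_max - t_min = 3.96 - 0.64 = 3.320
L(1,0) = 213, L_eff = 1 - 213/255 = 0.164706 (inverted)
t(1,0) = 3.96 - 3.320·0.164706 = 3.413
Σt over all 12·3 pixels = 531253/6375 ≈ 83.3338039
V = pitch²·Σt = 0.72²·531253/6375 = 43.200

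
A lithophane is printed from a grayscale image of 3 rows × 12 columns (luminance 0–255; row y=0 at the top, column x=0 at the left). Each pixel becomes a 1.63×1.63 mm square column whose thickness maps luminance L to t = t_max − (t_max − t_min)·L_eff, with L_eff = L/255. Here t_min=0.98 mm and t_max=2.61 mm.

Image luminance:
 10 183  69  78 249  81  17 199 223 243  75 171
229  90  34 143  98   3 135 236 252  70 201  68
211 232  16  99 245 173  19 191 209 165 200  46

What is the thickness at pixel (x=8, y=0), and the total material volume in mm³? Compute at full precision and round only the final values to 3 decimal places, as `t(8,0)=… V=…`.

t(8,0)=1.185 V=165.354

span = t_max - t_min = 2.61 - 0.98 = 1.630
L(8,0) = 223, L_eff = 223/255 = 0.874510
t(8,0) = 2.61 - 1.630·0.874510 = 1.185
Σt over all 3·12 pixels = 1587011/25500 ≈ 62.2357255
V = pitch²·Σt = 1.63²·1587011/25500 = 165.354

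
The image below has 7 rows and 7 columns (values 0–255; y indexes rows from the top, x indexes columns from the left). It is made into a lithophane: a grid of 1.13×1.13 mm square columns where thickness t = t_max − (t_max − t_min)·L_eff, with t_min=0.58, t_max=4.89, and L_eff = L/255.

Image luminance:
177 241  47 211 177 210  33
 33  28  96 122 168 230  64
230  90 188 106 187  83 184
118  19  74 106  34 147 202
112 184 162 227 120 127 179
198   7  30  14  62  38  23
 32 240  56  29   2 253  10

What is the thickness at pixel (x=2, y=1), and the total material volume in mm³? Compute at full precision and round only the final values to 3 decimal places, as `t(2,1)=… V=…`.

t(2,1)=3.267 V=182.724

span = t_max - t_min = 4.89 - 0.58 = 4.310
L(2,1) = 96, L_eff = 96/255 = 0.376471
t(2,1) = 4.89 - 4.310·0.376471 = 3.267
Σt over all 7·7 pixels = 729809/5100 ≈ 143.0998039
V = pitch²·Σt = 1.13²·729809/5100 = 182.724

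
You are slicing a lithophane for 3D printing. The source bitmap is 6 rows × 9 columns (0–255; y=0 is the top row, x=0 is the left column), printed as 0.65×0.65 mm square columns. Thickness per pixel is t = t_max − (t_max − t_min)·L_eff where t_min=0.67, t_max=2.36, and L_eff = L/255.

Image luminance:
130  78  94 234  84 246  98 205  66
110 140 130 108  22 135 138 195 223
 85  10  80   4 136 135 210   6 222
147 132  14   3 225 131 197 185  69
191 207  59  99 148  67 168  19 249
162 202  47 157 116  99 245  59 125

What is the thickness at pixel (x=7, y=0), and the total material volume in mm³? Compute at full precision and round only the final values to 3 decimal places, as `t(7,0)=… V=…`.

span = t_max - t_min = 2.36 - 0.67 = 1.690
L(7,0) = 205, L_eff = 205/255 = 0.803922
t(7,0) = 2.36 - 1.690·0.803922 = 1.001
Σt over all 6·9 pixels = 348791/4250 ≈ 82.0684706
V = pitch²·Σt = 0.65²·348791/4250 = 34.674

t(7,0)=1.001 V=34.674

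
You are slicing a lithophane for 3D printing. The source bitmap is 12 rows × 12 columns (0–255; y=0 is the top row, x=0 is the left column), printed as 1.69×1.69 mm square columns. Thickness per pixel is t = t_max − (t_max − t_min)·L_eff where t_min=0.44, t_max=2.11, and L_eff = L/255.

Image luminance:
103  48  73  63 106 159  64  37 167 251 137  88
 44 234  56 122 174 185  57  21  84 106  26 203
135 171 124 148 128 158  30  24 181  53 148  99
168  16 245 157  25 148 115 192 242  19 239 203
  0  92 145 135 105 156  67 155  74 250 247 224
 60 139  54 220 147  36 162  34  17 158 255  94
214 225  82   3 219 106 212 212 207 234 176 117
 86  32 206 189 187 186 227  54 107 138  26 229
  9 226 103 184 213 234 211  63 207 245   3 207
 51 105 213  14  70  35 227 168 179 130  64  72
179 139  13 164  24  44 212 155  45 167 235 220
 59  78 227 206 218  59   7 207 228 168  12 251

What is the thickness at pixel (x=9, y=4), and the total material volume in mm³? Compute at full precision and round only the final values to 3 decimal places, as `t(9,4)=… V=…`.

span = t_max - t_min = 2.11 - 0.44 = 1.670
L(9,4) = 250, L_eff = 250/255 = 0.980392
t(9,4) = 2.11 - 1.670·0.980392 = 0.473
Σt over all 12·12 pixels = 761763/4250 ≈ 179.2383529
V = pitch²·Σt = 1.69²·761763/4250 = 511.923

t(9,4)=0.473 V=511.923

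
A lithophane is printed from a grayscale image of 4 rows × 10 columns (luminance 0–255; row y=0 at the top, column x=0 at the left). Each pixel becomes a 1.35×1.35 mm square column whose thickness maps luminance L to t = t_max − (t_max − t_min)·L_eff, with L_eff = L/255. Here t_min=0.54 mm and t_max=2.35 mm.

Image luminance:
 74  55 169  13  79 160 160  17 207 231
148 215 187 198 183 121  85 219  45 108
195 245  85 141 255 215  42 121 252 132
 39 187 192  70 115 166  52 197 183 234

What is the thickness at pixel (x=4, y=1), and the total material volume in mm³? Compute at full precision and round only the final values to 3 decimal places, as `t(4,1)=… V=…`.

t(4,1)=1.051 V=96.389

span = t_max - t_min = 2.35 - 0.54 = 1.810
L(4,1) = 183, L_eff = 183/255 = 0.717647
t(4,1) = 2.35 - 1.810·0.717647 = 1.051
Σt over all 4·10 pixels = 337162/6375 ≈ 52.8881569
V = pitch²·Σt = 1.35²·337162/6375 = 96.389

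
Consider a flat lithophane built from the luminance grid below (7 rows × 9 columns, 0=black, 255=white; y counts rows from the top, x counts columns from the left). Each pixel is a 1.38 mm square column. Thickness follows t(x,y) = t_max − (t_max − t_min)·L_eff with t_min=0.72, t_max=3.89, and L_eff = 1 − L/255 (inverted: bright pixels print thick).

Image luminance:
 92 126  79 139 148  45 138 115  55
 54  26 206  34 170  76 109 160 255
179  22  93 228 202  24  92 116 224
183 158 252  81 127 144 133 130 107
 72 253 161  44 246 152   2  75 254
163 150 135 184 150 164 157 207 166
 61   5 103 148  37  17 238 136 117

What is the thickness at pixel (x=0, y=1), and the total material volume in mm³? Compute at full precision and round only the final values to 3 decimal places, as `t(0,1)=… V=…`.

t(0,1)=1.391 V=278.595

span = t_max - t_min = 3.89 - 0.72 = 3.170
L(0,1) = 54, L_eff = 1 - 54/255 = 0.788235 (inverted)
t(0,1) = 3.89 - 3.170·0.788235 = 1.391
Σt over all 7·9 pixels = 3730403/25500 ≈ 146.2903137
V = pitch²·Σt = 1.38²·3730403/25500 = 278.595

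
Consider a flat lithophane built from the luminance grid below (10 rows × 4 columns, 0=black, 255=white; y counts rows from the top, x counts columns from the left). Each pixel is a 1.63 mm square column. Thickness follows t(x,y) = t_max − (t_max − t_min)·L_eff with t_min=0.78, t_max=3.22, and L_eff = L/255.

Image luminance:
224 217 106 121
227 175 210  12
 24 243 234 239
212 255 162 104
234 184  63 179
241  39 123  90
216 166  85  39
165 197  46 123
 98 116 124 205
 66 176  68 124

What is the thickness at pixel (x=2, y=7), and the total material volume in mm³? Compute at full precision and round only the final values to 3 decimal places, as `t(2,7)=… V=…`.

span = t_max - t_min = 3.22 - 0.78 = 2.440
L(2,7) = 46, L_eff = 46/255 = 0.180392
t(2,7) = 3.22 - 2.440·0.180392 = 2.780
Σt over all 10·4 pixels = 459248/6375 ≈ 72.0389020
V = pitch²·Σt = 1.63²·459248/6375 = 191.400

t(2,7)=2.780 V=191.400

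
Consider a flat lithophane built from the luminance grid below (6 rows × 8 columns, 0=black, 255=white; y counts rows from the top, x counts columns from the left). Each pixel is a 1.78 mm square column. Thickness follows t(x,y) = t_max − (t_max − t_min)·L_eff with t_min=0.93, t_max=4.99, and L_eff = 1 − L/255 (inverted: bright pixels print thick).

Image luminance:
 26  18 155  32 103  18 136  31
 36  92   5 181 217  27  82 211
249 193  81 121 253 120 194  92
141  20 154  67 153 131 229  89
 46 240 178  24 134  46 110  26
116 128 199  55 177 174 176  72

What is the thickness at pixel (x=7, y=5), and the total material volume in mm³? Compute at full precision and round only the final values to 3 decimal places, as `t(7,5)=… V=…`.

t(7,5)=2.076 V=421.816

span = t_max - t_min = 4.99 - 0.93 = 4.060
L(7,5) = 72, L_eff = 1 - 72/255 = 0.717647 (inverted)
t(7,5) = 4.99 - 4.060·0.717647 = 2.076
Σt over all 6·8 pixels = 848717/6375 ≈ 133.1320784
V = pitch²·Σt = 1.78²·848717/6375 = 421.816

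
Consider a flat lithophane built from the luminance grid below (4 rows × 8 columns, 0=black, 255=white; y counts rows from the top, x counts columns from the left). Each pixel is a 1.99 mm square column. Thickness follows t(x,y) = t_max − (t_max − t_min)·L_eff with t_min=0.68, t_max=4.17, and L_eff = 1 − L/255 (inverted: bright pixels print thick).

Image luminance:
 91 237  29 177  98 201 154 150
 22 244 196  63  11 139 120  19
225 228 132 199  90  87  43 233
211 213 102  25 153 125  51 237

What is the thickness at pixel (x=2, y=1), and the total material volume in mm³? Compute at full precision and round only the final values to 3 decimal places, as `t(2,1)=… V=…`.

t(2,1)=3.363 V=319.499

span = t_max - t_min = 4.17 - 0.68 = 3.490
L(2,1) = 196, L_eff = 1 - 196/255 = 0.231373 (inverted)
t(2,1) = 4.17 - 3.490·0.231373 = 3.363
Σt over all 4·8 pixels = 27431/340 ≈ 80.6794118
V = pitch²·Σt = 1.99²·27431/340 = 319.499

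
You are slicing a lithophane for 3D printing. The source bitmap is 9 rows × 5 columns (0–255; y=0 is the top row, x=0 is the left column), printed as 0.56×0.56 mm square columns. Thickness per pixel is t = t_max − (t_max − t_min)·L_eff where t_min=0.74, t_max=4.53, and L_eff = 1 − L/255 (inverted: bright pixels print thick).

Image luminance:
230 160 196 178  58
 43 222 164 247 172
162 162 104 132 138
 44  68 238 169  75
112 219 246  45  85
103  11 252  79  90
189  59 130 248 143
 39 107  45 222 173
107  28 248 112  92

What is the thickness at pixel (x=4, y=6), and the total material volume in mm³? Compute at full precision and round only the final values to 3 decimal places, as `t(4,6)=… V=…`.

span = t_max - t_min = 4.53 - 0.74 = 3.790
L(4,6) = 143, L_eff = 1 - 143/255 = 0.439216 (inverted)
t(4,6) = 4.53 - 3.790·0.439216 = 2.865
Σt over all 9·5 pixels = 794621/6375 ≈ 124.6464314
V = pitch²·Σt = 0.56²·794621/6375 = 39.089

t(4,6)=2.865 V=39.089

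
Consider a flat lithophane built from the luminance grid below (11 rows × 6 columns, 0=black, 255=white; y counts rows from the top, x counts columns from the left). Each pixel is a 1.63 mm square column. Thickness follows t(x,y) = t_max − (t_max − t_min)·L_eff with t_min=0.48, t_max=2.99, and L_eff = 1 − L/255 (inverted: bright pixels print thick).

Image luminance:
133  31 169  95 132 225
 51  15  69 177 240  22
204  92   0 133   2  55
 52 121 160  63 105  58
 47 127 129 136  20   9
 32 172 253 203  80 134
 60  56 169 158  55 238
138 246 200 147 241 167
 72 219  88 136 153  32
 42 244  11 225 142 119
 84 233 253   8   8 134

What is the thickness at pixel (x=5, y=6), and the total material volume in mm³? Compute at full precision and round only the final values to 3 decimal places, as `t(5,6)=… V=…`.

t(5,6)=2.823 V=288.786

span = t_max - t_min = 2.99 - 0.48 = 2.510
L(5,6) = 238, L_eff = 1 - 238/255 = 0.066667 (inverted)
t(5,6) = 2.99 - 2.510·0.066667 = 2.823
Σt over all 11·6 pixels = 230972/2125 ≈ 108.6927059
V = pitch²·Σt = 1.63²·230972/2125 = 288.786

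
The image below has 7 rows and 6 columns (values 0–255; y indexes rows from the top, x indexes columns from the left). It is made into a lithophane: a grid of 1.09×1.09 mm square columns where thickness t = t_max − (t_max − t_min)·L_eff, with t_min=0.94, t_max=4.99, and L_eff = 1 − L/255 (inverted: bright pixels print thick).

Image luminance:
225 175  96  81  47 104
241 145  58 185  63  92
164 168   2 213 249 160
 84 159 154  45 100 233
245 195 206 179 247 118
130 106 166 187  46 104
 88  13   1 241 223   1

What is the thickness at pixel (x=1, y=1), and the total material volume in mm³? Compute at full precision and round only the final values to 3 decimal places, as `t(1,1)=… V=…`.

t(1,1)=3.243 V=155.200

span = t_max - t_min = 4.99 - 0.94 = 4.050
L(1,1) = 145, L_eff = 1 - 145/255 = 0.431373 (inverted)
t(1,1) = 4.99 - 4.050·0.431373 = 3.243
Σt over all 7·6 pixels = 222069/1700 ≈ 130.6288235
V = pitch²·Σt = 1.09²·222069/1700 = 155.200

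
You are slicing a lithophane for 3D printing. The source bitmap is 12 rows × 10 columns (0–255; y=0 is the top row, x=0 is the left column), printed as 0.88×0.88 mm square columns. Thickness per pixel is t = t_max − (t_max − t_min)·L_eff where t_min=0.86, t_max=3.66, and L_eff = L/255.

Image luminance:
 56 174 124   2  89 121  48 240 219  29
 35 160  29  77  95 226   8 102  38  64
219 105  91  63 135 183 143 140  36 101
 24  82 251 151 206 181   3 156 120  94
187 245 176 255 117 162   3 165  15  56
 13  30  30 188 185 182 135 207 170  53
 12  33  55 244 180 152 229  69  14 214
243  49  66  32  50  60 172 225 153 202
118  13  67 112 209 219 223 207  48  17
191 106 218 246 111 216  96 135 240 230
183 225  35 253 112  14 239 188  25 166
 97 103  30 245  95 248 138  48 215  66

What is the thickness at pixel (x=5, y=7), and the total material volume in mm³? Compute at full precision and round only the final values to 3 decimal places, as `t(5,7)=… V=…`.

t(5,7)=3.001 V=210.910

span = t_max - t_min = 3.66 - 0.86 = 2.800
L(5,7) = 60, L_eff = 60/255 = 0.235294
t(5,7) = 3.66 - 2.800·0.235294 = 3.001
Σt over all 12·10 pixels = 4630/17 ≈ 272.3529412
V = pitch²·Σt = 0.88²·4630/17 = 210.910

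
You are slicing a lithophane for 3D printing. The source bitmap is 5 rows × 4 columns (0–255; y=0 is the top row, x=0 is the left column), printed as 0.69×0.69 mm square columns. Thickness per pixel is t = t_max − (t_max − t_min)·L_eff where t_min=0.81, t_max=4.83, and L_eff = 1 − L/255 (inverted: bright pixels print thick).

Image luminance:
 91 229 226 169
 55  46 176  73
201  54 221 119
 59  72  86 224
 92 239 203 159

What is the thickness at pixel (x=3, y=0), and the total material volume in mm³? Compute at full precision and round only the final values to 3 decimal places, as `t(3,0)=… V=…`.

t(3,0)=3.474 V=28.683

span = t_max - t_min = 4.83 - 0.81 = 4.020
L(3,0) = 169, L_eff = 1 - 169/255 = 0.337255 (inverted)
t(3,0) = 4.83 - 4.020·0.337255 = 3.474
Σt over all 5·4 pixels = 128024/2125 ≈ 60.2465882
V = pitch²·Σt = 0.69²·128024/2125 = 28.683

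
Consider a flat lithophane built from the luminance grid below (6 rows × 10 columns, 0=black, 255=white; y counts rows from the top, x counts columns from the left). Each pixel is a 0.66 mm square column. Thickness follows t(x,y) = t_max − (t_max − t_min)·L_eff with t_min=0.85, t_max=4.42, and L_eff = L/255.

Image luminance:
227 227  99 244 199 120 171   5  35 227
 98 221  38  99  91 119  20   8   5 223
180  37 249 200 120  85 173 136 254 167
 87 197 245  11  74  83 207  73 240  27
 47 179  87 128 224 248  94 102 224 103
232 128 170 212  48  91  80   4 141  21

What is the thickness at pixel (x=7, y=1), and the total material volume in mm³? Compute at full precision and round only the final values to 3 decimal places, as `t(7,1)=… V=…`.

t(7,1)=4.308 V=67.441

span = t_max - t_min = 4.42 - 0.85 = 3.570
L(7,1) = 8, L_eff = 8/255 = 0.031373
t(7,1) = 4.42 - 3.570·0.031373 = 4.308
Σt over all 6·10 pixels = 154.824
V = pitch²·Σt = 0.66²·154.824 = 67.441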